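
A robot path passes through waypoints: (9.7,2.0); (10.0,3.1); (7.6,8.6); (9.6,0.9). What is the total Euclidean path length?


Segment lengths:
  seg1 = sqrt((0.3)^2 + (1.1)^2) = 1.1402
  seg2 = sqrt((-2.4)^2 + (5.5)^2) = 6.0008
  seg3 = sqrt((2.0)^2 + (-7.7)^2) = 7.9555
Total = 15.0965


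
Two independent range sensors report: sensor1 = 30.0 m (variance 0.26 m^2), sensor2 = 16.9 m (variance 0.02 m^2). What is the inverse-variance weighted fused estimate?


w1 = (1/var1) / (1/var1 + 1/var2)
   = 3.8462 / (3.8462 + 50.0) = 0.0714
w2 = 1 - w1 = 0.9286
fused = w1*s1 + w2*s2 = 2.1429 + 15.6929
= 17.8357 m


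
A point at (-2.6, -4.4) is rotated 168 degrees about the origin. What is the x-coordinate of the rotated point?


x' = x*cos(theta) - y*sin(theta)
cos(168 deg) = -0.9781, sin(168 deg) = 0.2079
x' = -2.6 * -0.9781 - -4.4 * 0.2079
= 2.5432 - -0.9148
= 3.458


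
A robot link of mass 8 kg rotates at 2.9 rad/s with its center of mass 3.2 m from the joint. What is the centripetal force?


F = m * omega^2 * r
= 8 * 2.9^2 * 3.2
= 8 * 8.41 * 3.2
= 215.296 N


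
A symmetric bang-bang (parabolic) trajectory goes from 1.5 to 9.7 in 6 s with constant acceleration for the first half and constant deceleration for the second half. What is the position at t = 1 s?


Symmetric rest-to-rest: each phase covers (pf-p0)/2 in time T/2. 0.5*a*(T/2)^2 = (pf-p0)/2 => a = 4*(pf-p0)/T^2
a = 4*(9.7-1.5)/6^2 = 0.9111
t = 1 is in the acceleration phase (t <= T/2).
p = p0 + 0.5*a*t^2 = 1.5 + 0.5*0.9111*1^2
= 1.9556


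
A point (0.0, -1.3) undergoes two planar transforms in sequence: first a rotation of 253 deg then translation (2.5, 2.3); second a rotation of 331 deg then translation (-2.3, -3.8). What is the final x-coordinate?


After transform 1:
x1 = cos(253)*0.0 - sin(253)*-1.3 + 2.5 = 1.2568
y1 = sin(253)*0.0 + cos(253)*-1.3 + 2.3 = 2.6801
After transform 2:
x2 = cos(331)*1.2568 - sin(331)*2.6801 + -2.3
= 0.0986


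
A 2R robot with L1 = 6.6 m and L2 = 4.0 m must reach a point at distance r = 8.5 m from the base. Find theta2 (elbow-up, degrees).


cos(theta2) = (r^2 - L1^2 - L2^2) / (2*L1*L2)
cos(theta2) = (72.25 - 43.56 - 16.0) / 52.8
cos(theta2) = 0.240341
theta2 = 76.0933 degrees


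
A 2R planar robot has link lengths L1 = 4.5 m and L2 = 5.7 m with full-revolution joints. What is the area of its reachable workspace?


r_max = L1 + L2 = 10.2 m
r_min = |L1 - L2| = 1.2 m
Area = pi*(r_max^2 - r_min^2)
= pi*(104.04 - 1.44)
= pi * 102.6
= 322.3274 m^2


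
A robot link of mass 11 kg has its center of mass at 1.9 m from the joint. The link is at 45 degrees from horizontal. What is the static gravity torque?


tau = m*g*L*cos(angle)
= 11 * 9.81 * 1.9 * cos(45 deg)
= 11 * 9.81 * 1.9 * 0.7071
= 144.9774 Nm


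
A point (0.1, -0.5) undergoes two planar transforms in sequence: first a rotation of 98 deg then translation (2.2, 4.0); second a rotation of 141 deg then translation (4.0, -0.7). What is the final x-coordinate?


After transform 1:
x1 = cos(98)*0.1 - sin(98)*-0.5 + 2.2 = 2.6812
y1 = sin(98)*0.1 + cos(98)*-0.5 + 4.0 = 4.1686
After transform 2:
x2 = cos(141)*2.6812 - sin(141)*4.1686 + 4.0
= -0.7071


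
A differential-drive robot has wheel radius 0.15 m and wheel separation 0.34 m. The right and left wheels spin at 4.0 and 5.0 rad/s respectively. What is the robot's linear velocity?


vR = r*wR = 0.15*4.0 = 0.6 m/s
vL = r*wL = 0.15*5.0 = 0.75 m/s
v = (vR+vL)/2 = 0.675 m/s
omega = (vR-vL)/L = -0.4412 rad/s
linear velocity = 0.675 m/s


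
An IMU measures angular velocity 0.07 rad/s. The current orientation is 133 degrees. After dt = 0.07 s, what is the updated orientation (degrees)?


delta_theta = w * dt = 0.07 * 0.07 = 0.0049 rad
= 0.2807 deg
theta_new = 133 + 0.2807 = 133.2807 deg


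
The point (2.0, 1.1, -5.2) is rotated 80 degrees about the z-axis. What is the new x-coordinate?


Rotation about z-axis: x' = x*cos(theta) - y*sin(theta)
= 2.0 * 0.1736 - 1.1 * 0.9848
= -0.736


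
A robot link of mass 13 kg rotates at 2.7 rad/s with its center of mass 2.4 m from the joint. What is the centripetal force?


F = m * omega^2 * r
= 13 * 2.7^2 * 2.4
= 13 * 7.29 * 2.4
= 227.448 N


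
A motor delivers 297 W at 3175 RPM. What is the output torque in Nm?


omega = 3175 * 2*pi/60 = 332.4852 rad/s
tau = P / omega = 297 / 332.4852
= 0.8933 Nm


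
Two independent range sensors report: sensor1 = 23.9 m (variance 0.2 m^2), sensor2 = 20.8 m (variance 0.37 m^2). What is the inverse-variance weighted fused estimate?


w1 = (1/var1) / (1/var1 + 1/var2)
   = 5.0 / (5.0 + 2.7027) = 0.6491
w2 = 1 - w1 = 0.3509
fused = w1*s1 + w2*s2 = 15.514 + 7.2982
= 22.8123 m


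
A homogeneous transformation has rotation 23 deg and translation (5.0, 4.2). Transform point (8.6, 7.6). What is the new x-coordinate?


x' = cos(theta)*px - sin(theta)*py + tx
= 0.9205*8.6 - 0.3907*7.6 + 5.0
= 9.9468


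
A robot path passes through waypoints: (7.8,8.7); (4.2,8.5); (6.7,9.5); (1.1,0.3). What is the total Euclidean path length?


Segment lengths:
  seg1 = sqrt((-3.6)^2 + (-0.2)^2) = 3.6056
  seg2 = sqrt((2.5)^2 + (1.0)^2) = 2.6926
  seg3 = sqrt((-5.6)^2 + (-9.2)^2) = 10.7703
Total = 17.0685


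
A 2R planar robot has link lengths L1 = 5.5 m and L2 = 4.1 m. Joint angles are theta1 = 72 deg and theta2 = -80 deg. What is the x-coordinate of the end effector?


Convert angles to radians: theta1 = 1.2566, theta2 = -1.3963
x = L1*cos(theta1) + L2*cos(theta1+theta2)
x = 1.6996 + 4.0601
x = 5.7597


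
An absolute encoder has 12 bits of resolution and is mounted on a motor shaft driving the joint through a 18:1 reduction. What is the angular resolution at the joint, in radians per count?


counts = 2^12 = 4096
effective counts at joint = 4096 * 18 = 73728
resolution = 2*pi / 73728
= 8.5221e-05 rad/count


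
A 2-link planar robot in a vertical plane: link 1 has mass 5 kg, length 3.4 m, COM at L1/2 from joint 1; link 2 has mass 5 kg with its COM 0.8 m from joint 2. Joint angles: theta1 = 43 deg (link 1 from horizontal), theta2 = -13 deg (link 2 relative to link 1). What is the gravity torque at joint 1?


Horizontal distance from joint 1 to link-1 COM:
  x_c1 = (L1/2)*cos(t1) = 1.7 * 0.7314 = 1.2433 m
Horizontal distance from joint 1 to link-2 COM:
  x_c2 = L1*cos(t1) + Lc2*cos(t1+t2)
       = 3.4*0.7314 + 0.8*0.866 = 3.1794 m
tau1 = m1*g*x_c1 + m2*g*x_c2
     = 5*9.81*1.2433 + 5*9.81*3.1794
     = 60.9839 + 155.9507
     = 216.9346 Nm


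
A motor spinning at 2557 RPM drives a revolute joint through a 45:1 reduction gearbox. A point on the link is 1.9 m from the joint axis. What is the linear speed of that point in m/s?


omega_motor = 2557 * 2*pi/60 = 267.7684 rad/s
omega_joint = omega_motor / 45 = 5.9504 rad/s
v = omega_joint * r = 5.9504 * 1.9
= 11.3058 m/s


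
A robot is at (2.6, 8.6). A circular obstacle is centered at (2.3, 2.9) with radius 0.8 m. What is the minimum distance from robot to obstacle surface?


center_dist = sqrt((2.6-2.3)^2 + (8.6-2.9)^2)
= sqrt(0.09 + 32.49)
= 5.7079
min_dist = center_dist - radius = 5.7079 - 0.8 = 4.9079 m


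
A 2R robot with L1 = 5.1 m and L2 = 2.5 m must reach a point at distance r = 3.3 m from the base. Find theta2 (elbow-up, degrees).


cos(theta2) = (r^2 - L1^2 - L2^2) / (2*L1*L2)
cos(theta2) = (10.89 - 26.01 - 6.25) / 25.5
cos(theta2) = -0.838039
theta2 = 146.9336 degrees


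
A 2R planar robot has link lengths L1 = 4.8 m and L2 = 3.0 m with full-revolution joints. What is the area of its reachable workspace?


r_max = L1 + L2 = 7.8 m
r_min = |L1 - L2| = 1.8 m
Area = pi*(r_max^2 - r_min^2)
= pi*(60.84 - 3.24)
= pi * 57.6
= 180.9557 m^2


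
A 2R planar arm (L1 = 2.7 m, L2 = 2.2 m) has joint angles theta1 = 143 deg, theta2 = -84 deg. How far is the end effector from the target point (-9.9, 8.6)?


End effector via forward kinematics:
x = L1*cos(t1) + L2*cos(t1+t2) = -1.0232
y = L1*sin(t1) + L2*sin(t1+t2) = 3.5107
Distance to target:
d = sqrt((-9.9 - -1.0232)^2 + (8.6 - 3.5107)^2)
= sqrt(78.797 + 25.9013)
= 10.2322 m


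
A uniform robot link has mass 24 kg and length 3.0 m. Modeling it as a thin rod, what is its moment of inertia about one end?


I = (1/3) * m * L^2
= (1/3) * 24 * 3.0^2
= 0.333333 * 24 * 9.0
= 72.0 kg*m^2


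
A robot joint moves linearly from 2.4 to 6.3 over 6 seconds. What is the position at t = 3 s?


s = t/T = 3/6 = 0.5
p(t) = p0 + (pf-p0)*s
= 2.4 + (6.3 - 2.4) * 0.5
= 4.35


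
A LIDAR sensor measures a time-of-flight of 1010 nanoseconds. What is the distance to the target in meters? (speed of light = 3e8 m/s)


tof = 1010 ns = 1.01e-06 s
dist = c * tof / 2
= 3e8 * 1.01e-06 / 2
= 151.5 m


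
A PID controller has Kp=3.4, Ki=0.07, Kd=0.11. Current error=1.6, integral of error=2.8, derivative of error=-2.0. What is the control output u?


u = Kp*e + Ki*int(e) + Kd*de/dt
= 3.4*1.6 + 0.07*2.8 + 0.11*(-2.0)
= 5.44 + 0.196 + -0.22
= 5.416


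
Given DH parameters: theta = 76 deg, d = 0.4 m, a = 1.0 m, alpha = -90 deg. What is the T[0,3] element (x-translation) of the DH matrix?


T[0,3] = a * cos(theta)
= 1.0 * cos(76 deg)
= 1.0 * 0.2419
= 0.2419


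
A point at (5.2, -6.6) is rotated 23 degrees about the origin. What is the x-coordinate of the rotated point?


x' = x*cos(theta) - y*sin(theta)
cos(23 deg) = 0.9205, sin(23 deg) = 0.3907
x' = 5.2 * 0.9205 - -6.6 * 0.3907
= 4.7866 - -2.5788
= 7.3655


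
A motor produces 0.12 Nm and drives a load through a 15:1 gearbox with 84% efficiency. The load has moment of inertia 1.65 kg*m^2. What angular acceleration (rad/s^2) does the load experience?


tau_out = tau_motor * N * eta
= 0.12 * 15 * 0.84 = 1.512 Nm
alpha = tau_out / I = 1.512 / 1.65
= 0.9164 rad/s^2


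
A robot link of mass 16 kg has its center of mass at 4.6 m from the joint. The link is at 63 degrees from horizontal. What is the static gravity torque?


tau = m*g*L*cos(angle)
= 16 * 9.81 * 4.6 * cos(63 deg)
= 16 * 9.81 * 4.6 * 0.454
= 327.7884 Nm


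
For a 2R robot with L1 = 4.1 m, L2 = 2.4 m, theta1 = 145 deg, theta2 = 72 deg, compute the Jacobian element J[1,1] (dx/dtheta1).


J[1,1] = -L1*sin(t1) - L2*sin(t1+t2)
= -4.1*sin(145) - 2.4*sin(217)
= -0.9073


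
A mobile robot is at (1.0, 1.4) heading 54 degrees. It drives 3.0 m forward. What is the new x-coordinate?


x_new = x0 + d*cos(theta)
= 1.0 + 3.0*cos(54)
= 1.0 + 1.7634
= 2.7634


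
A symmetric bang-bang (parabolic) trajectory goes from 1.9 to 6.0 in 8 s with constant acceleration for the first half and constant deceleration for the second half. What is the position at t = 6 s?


Symmetric rest-to-rest: each phase covers (pf-p0)/2 in time T/2. 0.5*a*(T/2)^2 = (pf-p0)/2 => a = 4*(pf-p0)/T^2
a = 4*(6.0-1.9)/8^2 = 0.2562
t = 6 is in the deceleration phase (t > T/2).
p = pf - 0.5*a*(T-t)^2 = 6.0 - 0.5*0.2562*2^2
= 5.4875


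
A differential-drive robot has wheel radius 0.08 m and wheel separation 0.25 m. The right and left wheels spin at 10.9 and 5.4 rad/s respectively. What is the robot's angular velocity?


vR = r*wR = 0.08*10.9 = 0.872 m/s
vL = r*wL = 0.08*5.4 = 0.432 m/s
v = (vR+vL)/2 = 0.652 m/s
omega = (vR-vL)/L = 1.76 rad/s
angular velocity = 1.76 rad/s


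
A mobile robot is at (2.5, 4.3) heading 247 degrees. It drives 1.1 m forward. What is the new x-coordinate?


x_new = x0 + d*cos(theta)
= 2.5 + 1.1*cos(247)
= 2.5 + -0.4298
= 2.0702


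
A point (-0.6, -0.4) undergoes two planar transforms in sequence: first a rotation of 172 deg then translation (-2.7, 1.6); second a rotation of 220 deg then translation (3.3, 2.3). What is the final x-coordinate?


After transform 1:
x1 = cos(172)*-0.6 - sin(172)*-0.4 + -2.7 = -2.0502
y1 = sin(172)*-0.6 + cos(172)*-0.4 + 1.6 = 1.9126
After transform 2:
x2 = cos(220)*-2.0502 - sin(220)*1.9126 + 3.3
= 6.0999


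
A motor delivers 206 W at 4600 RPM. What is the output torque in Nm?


omega = 4600 * 2*pi/60 = 481.7109 rad/s
tau = P / omega = 206 / 481.7109
= 0.4276 Nm


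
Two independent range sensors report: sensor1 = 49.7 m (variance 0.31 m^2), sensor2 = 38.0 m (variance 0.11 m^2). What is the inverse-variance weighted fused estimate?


w1 = (1/var1) / (1/var1 + 1/var2)
   = 3.2258 / (3.2258 + 9.0909) = 0.2619
w2 = 1 - w1 = 0.7381
fused = w1*s1 + w2*s2 = 13.0167 + 28.0476
= 41.0643 m


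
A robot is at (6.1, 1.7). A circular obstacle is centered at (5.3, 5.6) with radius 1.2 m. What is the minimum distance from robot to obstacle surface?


center_dist = sqrt((6.1-5.3)^2 + (1.7-5.6)^2)
= sqrt(0.64 + 15.21)
= 3.9812
min_dist = center_dist - radius = 3.9812 - 1.2 = 2.7812 m


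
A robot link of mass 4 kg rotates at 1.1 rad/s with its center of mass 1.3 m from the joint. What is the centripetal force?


F = m * omega^2 * r
= 4 * 1.1^2 * 1.3
= 4 * 1.21 * 1.3
= 6.292 N


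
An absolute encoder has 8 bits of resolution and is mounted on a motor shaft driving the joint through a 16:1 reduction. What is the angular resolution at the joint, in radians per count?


counts = 2^8 = 256
effective counts at joint = 256 * 16 = 4096
resolution = 2*pi / 4096
= 0.0015 rad/count


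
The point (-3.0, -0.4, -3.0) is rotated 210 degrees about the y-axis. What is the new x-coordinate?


Rotation about y-axis: x' = x*cos(theta) + z*sin(theta)
= -3.0 * -0.866 + -3.0 * -0.5
= 4.0981


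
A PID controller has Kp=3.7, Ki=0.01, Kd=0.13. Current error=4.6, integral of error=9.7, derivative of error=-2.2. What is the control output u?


u = Kp*e + Ki*int(e) + Kd*de/dt
= 3.7*4.6 + 0.01*9.7 + 0.13*(-2.2)
= 17.02 + 0.097 + -0.286
= 16.831


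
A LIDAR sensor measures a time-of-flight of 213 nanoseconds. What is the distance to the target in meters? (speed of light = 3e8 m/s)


tof = 213 ns = 2.13e-07 s
dist = c * tof / 2
= 3e8 * 2.13e-07 / 2
= 31.95 m


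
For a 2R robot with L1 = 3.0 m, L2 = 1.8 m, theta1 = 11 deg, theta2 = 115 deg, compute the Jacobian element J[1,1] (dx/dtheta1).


J[1,1] = -L1*sin(t1) - L2*sin(t1+t2)
= -3.0*sin(11) - 1.8*sin(126)
= -2.0287


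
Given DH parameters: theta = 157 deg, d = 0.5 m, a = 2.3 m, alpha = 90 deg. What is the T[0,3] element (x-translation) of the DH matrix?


T[0,3] = a * cos(theta)
= 2.3 * cos(157 deg)
= 2.3 * -0.9205
= -2.1172


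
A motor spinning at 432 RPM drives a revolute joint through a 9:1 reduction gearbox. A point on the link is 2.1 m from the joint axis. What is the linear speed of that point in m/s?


omega_motor = 432 * 2*pi/60 = 45.2389 rad/s
omega_joint = omega_motor / 9 = 5.0265 rad/s
v = omega_joint * r = 5.0265 * 2.1
= 10.5558 m/s


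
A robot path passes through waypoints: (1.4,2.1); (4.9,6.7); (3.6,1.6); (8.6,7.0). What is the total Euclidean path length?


Segment lengths:
  seg1 = sqrt((3.5)^2 + (4.6)^2) = 5.7801
  seg2 = sqrt((-1.3)^2 + (-5.1)^2) = 5.2631
  seg3 = sqrt((5.0)^2 + (5.4)^2) = 7.3593
Total = 18.4026


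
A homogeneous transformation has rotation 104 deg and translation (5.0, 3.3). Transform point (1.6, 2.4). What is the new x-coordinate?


x' = cos(theta)*px - sin(theta)*py + tx
= -0.2419*1.6 - 0.9703*2.4 + 5.0
= 2.2842


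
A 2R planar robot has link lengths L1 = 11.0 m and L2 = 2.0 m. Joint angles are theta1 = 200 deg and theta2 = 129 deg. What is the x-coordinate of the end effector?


Convert angles to radians: theta1 = 3.4907, theta2 = 2.2515
x = L1*cos(theta1) + L2*cos(theta1+theta2)
x = -10.3366 + 1.7143
x = -8.6223


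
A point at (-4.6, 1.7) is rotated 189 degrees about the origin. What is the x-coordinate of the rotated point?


x' = x*cos(theta) - y*sin(theta)
cos(189 deg) = -0.9877, sin(189 deg) = -0.1564
x' = -4.6 * -0.9877 - 1.7 * -0.1564
= 4.5434 - -0.2659
= 4.8093


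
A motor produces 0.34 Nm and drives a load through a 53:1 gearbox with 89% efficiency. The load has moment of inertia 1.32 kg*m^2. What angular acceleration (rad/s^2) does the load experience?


tau_out = tau_motor * N * eta
= 0.34 * 53 * 0.89 = 16.0378 Nm
alpha = tau_out / I = 16.0378 / 1.32
= 12.1498 rad/s^2


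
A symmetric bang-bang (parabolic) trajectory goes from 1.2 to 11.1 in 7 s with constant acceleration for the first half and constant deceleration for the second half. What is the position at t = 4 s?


Symmetric rest-to-rest: each phase covers (pf-p0)/2 in time T/2. 0.5*a*(T/2)^2 = (pf-p0)/2 => a = 4*(pf-p0)/T^2
a = 4*(11.1-1.2)/7^2 = 0.8082
t = 4 is in the deceleration phase (t > T/2).
p = pf - 0.5*a*(T-t)^2 = 11.1 - 0.5*0.8082*3^2
= 7.4633


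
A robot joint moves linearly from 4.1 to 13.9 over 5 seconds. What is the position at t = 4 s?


s = t/T = 4/5 = 0.8
p(t) = p0 + (pf-p0)*s
= 4.1 + (13.9 - 4.1) * 0.8
= 11.94


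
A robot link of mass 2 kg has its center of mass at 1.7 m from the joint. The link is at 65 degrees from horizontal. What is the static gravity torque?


tau = m*g*L*cos(angle)
= 2 * 9.81 * 1.7 * cos(65 deg)
= 2 * 9.81 * 1.7 * 0.4226
= 14.096 Nm


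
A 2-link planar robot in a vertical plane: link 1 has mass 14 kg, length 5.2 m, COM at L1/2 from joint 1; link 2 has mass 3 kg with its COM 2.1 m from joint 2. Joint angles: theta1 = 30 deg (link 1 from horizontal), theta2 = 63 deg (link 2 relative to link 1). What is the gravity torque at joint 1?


Horizontal distance from joint 1 to link-1 COM:
  x_c1 = (L1/2)*cos(t1) = 2.6 * 0.866 = 2.2517 m
Horizontal distance from joint 1 to link-2 COM:
  x_c2 = L1*cos(t1) + Lc2*cos(t1+t2)
       = 5.2*0.866 + 2.1*-0.0523 = 4.3934 m
tau1 = m1*g*x_c1 + m2*g*x_c2
     = 14*9.81*2.2517 + 3*9.81*4.3934
     = 309.2438 + 129.2985
     = 438.5424 Nm


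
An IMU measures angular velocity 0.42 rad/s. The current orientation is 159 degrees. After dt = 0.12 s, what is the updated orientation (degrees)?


delta_theta = w * dt = 0.42 * 0.12 = 0.0504 rad
= 2.8877 deg
theta_new = 159 + 2.8877 = 161.8877 deg


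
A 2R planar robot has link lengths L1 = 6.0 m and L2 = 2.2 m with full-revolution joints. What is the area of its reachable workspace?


r_max = L1 + L2 = 8.2 m
r_min = |L1 - L2| = 3.8 m
Area = pi*(r_max^2 - r_min^2)
= pi*(67.24 - 14.44)
= pi * 52.8
= 165.8761 m^2


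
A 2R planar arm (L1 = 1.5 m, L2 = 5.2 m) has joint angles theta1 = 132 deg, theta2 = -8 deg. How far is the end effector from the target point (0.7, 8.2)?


End effector via forward kinematics:
x = L1*cos(t1) + L2*cos(t1+t2) = -3.9115
y = L1*sin(t1) + L2*sin(t1+t2) = 5.4257
Distance to target:
d = sqrt((0.7 - -3.9115)^2 + (8.2 - 5.4257)^2)
= sqrt(21.2659 + 7.6967)
= 5.3817 m


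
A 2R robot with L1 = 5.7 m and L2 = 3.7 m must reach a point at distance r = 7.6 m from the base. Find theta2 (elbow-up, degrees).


cos(theta2) = (r^2 - L1^2 - L2^2) / (2*L1*L2)
cos(theta2) = (57.76 - 32.49 - 13.69) / 42.18
cos(theta2) = 0.274538
theta2 = 74.0655 degrees


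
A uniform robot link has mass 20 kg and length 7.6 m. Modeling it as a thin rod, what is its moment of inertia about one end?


I = (1/3) * m * L^2
= (1/3) * 20 * 7.6^2
= 0.333333 * 20 * 57.76
= 385.0667 kg*m^2


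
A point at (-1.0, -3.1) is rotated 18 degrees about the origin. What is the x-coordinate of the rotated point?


x' = x*cos(theta) - y*sin(theta)
cos(18 deg) = 0.9511, sin(18 deg) = 0.309
x' = -1.0 * 0.9511 - -3.1 * 0.309
= -0.9511 - -0.958
= 0.0069


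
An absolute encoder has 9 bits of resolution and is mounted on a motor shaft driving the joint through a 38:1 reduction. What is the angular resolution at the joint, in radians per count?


counts = 2^9 = 512
effective counts at joint = 512 * 38 = 19456
resolution = 2*pi / 19456
= 3.2294e-04 rad/count


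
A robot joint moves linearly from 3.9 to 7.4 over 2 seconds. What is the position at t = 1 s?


s = t/T = 1/2 = 0.5
p(t) = p0 + (pf-p0)*s
= 3.9 + (7.4 - 3.9) * 0.5
= 5.65


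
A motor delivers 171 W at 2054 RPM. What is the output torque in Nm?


omega = 2054 * 2*pi/60 = 215.0944 rad/s
tau = P / omega = 171 / 215.0944
= 0.795 Nm


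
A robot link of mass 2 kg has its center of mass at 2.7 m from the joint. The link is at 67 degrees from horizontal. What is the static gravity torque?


tau = m*g*L*cos(angle)
= 2 * 9.81 * 2.7 * cos(67 deg)
= 2 * 9.81 * 2.7 * 0.3907
= 20.6986 Nm


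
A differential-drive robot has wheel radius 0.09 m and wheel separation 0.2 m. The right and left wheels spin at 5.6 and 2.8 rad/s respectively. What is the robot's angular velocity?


vR = r*wR = 0.09*5.6 = 0.504 m/s
vL = r*wL = 0.09*2.8 = 0.252 m/s
v = (vR+vL)/2 = 0.378 m/s
omega = (vR-vL)/L = 1.26 rad/s
angular velocity = 1.26 rad/s


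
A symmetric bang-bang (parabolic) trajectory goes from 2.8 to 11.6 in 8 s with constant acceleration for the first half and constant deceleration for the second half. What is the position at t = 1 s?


Symmetric rest-to-rest: each phase covers (pf-p0)/2 in time T/2. 0.5*a*(T/2)^2 = (pf-p0)/2 => a = 4*(pf-p0)/T^2
a = 4*(11.6-2.8)/8^2 = 0.55
t = 1 is in the acceleration phase (t <= T/2).
p = p0 + 0.5*a*t^2 = 2.8 + 0.5*0.55*1^2
= 3.075


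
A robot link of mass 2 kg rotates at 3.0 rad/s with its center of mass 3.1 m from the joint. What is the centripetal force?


F = m * omega^2 * r
= 2 * 3.0^2 * 3.1
= 2 * 9.0 * 3.1
= 55.8 N


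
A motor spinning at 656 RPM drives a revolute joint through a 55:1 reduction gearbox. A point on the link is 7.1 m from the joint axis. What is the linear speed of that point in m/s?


omega_motor = 656 * 2*pi/60 = 68.6962 rad/s
omega_joint = omega_motor / 55 = 1.249 rad/s
v = omega_joint * r = 1.249 * 7.1
= 8.868 m/s


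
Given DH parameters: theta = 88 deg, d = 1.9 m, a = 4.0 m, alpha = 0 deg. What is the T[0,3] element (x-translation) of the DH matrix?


T[0,3] = a * cos(theta)
= 4.0 * cos(88 deg)
= 4.0 * 0.0349
= 0.1396


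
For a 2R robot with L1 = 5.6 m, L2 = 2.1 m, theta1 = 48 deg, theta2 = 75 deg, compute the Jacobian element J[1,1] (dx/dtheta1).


J[1,1] = -L1*sin(t1) - L2*sin(t1+t2)
= -5.6*sin(48) - 2.1*sin(123)
= -5.9228


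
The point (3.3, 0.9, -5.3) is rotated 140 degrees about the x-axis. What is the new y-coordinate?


Rotation about x-axis: y' = y*cos(theta) - z*sin(theta)
= 0.9 * -0.766 - -5.3 * 0.6428
= 2.7173


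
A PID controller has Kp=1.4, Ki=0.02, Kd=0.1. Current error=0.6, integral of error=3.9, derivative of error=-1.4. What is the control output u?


u = Kp*e + Ki*int(e) + Kd*de/dt
= 1.4*0.6 + 0.02*3.9 + 0.1*(-1.4)
= 0.84 + 0.078 + -0.14
= 0.778


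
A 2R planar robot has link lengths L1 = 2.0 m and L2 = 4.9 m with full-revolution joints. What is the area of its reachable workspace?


r_max = L1 + L2 = 6.9 m
r_min = |L1 - L2| = 2.9 m
Area = pi*(r_max^2 - r_min^2)
= pi*(47.61 - 8.41)
= pi * 39.2
= 123.1504 m^2


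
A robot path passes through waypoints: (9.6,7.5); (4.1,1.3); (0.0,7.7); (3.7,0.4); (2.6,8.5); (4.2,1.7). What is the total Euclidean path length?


Segment lengths:
  seg1 = sqrt((-5.5)^2 + (-6.2)^2) = 8.2879
  seg2 = sqrt((-4.1)^2 + (6.4)^2) = 7.6007
  seg3 = sqrt((3.7)^2 + (-7.3)^2) = 8.1841
  seg4 = sqrt((-1.1)^2 + (8.1)^2) = 8.1744
  seg5 = sqrt((1.6)^2 + (-6.8)^2) = 6.9857
Total = 39.2328


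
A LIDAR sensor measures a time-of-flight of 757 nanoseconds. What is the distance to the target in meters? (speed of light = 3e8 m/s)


tof = 757 ns = 7.57e-07 s
dist = c * tof / 2
= 3e8 * 7.57e-07 / 2
= 113.55 m


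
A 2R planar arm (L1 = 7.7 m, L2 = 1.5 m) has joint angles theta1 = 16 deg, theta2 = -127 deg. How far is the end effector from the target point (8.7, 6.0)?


End effector via forward kinematics:
x = L1*cos(t1) + L2*cos(t1+t2) = 6.8642
y = L1*sin(t1) + L2*sin(t1+t2) = 0.722
Distance to target:
d = sqrt((8.7 - 6.8642)^2 + (6.0 - 0.722)^2)
= sqrt(3.3703 + 27.8569)
= 5.5881 m


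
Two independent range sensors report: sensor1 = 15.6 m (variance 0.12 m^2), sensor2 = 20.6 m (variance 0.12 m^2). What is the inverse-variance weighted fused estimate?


w1 = (1/var1) / (1/var1 + 1/var2)
   = 8.3333 / (8.3333 + 8.3333) = 0.5
w2 = 1 - w1 = 0.5
fused = w1*s1 + w2*s2 = 7.8 + 10.3
= 18.1 m


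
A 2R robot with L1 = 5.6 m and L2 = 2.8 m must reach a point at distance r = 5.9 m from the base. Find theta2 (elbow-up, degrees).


cos(theta2) = (r^2 - L1^2 - L2^2) / (2*L1*L2)
cos(theta2) = (34.81 - 31.36 - 7.84) / 31.36
cos(theta2) = -0.139987
theta2 = 98.0471 degrees


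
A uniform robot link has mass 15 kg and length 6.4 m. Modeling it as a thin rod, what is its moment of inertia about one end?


I = (1/3) * m * L^2
= (1/3) * 15 * 6.4^2
= 0.333333 * 15 * 40.96
= 204.8 kg*m^2


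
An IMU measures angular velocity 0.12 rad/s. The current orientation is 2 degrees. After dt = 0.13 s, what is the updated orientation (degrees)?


delta_theta = w * dt = 0.12 * 0.13 = 0.0156 rad
= 0.8938 deg
theta_new = 2 + 0.8938 = 2.8938 deg


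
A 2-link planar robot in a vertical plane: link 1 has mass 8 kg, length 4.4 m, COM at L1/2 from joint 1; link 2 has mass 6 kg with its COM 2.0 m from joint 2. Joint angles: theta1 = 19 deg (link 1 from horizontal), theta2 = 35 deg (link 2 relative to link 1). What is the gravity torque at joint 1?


Horizontal distance from joint 1 to link-1 COM:
  x_c1 = (L1/2)*cos(t1) = 2.2 * 0.9455 = 2.0801 m
Horizontal distance from joint 1 to link-2 COM:
  x_c2 = L1*cos(t1) + Lc2*cos(t1+t2)
       = 4.4*0.9455 + 2.0*0.5878 = 5.3359 m
tau1 = m1*g*x_c1 + m2*g*x_c2
     = 8*9.81*2.0801 + 6*9.81*5.3359
     = 163.2495 + 314.0683
     = 477.3177 Nm


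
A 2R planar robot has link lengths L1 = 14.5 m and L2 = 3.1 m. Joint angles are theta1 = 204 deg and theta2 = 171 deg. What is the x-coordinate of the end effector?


Convert angles to radians: theta1 = 3.5605, theta2 = 2.9845
x = L1*cos(theta1) + L2*cos(theta1+theta2)
x = -13.2464 + 2.9944
x = -10.252


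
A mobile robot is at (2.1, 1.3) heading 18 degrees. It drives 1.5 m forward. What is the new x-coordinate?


x_new = x0 + d*cos(theta)
= 2.1 + 1.5*cos(18)
= 2.1 + 1.4266
= 3.5266


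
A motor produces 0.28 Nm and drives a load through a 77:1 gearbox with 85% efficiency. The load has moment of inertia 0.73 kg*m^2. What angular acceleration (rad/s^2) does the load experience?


tau_out = tau_motor * N * eta
= 0.28 * 77 * 0.85 = 18.326 Nm
alpha = tau_out / I = 18.326 / 0.73
= 25.1041 rad/s^2


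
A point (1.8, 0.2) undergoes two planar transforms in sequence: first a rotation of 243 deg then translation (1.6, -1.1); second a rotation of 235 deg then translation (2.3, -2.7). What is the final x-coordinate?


After transform 1:
x1 = cos(243)*1.8 - sin(243)*0.2 + 1.6 = 0.961
y1 = sin(243)*1.8 + cos(243)*0.2 + -1.1 = -2.7946
After transform 2:
x2 = cos(235)*0.961 - sin(235)*-2.7946 + 2.3
= -0.5404


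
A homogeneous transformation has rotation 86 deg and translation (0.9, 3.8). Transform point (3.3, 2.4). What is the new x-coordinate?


x' = cos(theta)*px - sin(theta)*py + tx
= 0.0698*3.3 - 0.9976*2.4 + 0.9
= -1.264


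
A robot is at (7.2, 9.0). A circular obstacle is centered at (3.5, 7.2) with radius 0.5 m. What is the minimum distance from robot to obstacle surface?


center_dist = sqrt((7.2-3.5)^2 + (9.0-7.2)^2)
= sqrt(13.69 + 3.24)
= 4.1146
min_dist = center_dist - radius = 4.1146 - 0.5 = 3.6146 m


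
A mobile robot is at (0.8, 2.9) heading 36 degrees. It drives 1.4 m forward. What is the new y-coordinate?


y_new = y0 + d*sin(theta)
= 2.9 + 1.4*sin(36)
= 2.9 + 0.8229
= 3.7229


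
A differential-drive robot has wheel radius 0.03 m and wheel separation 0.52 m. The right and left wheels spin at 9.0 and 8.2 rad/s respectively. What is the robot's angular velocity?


vR = r*wR = 0.03*9.0 = 0.27 m/s
vL = r*wL = 0.03*8.2 = 0.246 m/s
v = (vR+vL)/2 = 0.258 m/s
omega = (vR-vL)/L = 0.0462 rad/s
angular velocity = 0.0462 rad/s


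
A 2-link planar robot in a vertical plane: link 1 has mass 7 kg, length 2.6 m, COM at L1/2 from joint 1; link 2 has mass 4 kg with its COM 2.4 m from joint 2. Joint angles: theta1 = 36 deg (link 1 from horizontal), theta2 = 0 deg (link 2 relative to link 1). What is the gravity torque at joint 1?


Horizontal distance from joint 1 to link-1 COM:
  x_c1 = (L1/2)*cos(t1) = 1.3 * 0.809 = 1.0517 m
Horizontal distance from joint 1 to link-2 COM:
  x_c2 = L1*cos(t1) + Lc2*cos(t1+t2)
       = 2.6*0.809 + 2.4*0.809 = 4.0451 m
tau1 = m1*g*x_c1 + m2*g*x_c2
     = 7*9.81*1.0517 + 4*9.81*4.0451
     = 72.2218 + 158.7291
     = 230.9509 Nm


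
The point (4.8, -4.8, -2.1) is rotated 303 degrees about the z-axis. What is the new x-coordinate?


Rotation about z-axis: x' = x*cos(theta) - y*sin(theta)
= 4.8 * 0.5446 - -4.8 * -0.8387
= -1.4114


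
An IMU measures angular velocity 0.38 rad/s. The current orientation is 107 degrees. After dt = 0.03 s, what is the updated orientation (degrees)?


delta_theta = w * dt = 0.38 * 0.03 = 0.0114 rad
= 0.6532 deg
theta_new = 107 + 0.6532 = 107.6532 deg


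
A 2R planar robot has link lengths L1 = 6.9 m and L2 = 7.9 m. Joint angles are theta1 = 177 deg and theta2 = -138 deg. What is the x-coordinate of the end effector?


Convert angles to radians: theta1 = 3.0892, theta2 = -2.4086
x = L1*cos(theta1) + L2*cos(theta1+theta2)
x = -6.8905 + 6.1395
x = -0.7511


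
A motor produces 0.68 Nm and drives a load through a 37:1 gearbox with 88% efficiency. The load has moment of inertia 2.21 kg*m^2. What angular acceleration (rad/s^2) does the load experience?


tau_out = tau_motor * N * eta
= 0.68 * 37 * 0.88 = 22.1408 Nm
alpha = tau_out / I = 22.1408 / 2.21
= 10.0185 rad/s^2


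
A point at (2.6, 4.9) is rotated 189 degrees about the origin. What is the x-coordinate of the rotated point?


x' = x*cos(theta) - y*sin(theta)
cos(189 deg) = -0.9877, sin(189 deg) = -0.1564
x' = 2.6 * -0.9877 - 4.9 * -0.1564
= -2.568 - -0.7665
= -1.8015


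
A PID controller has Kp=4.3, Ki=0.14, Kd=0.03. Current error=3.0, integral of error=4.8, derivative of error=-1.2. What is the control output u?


u = Kp*e + Ki*int(e) + Kd*de/dt
= 4.3*3.0 + 0.14*4.8 + 0.03*(-1.2)
= 12.9 + 0.672 + -0.036
= 13.536


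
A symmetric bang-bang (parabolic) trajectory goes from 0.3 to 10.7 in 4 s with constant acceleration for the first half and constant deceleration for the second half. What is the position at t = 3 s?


Symmetric rest-to-rest: each phase covers (pf-p0)/2 in time T/2. 0.5*a*(T/2)^2 = (pf-p0)/2 => a = 4*(pf-p0)/T^2
a = 4*(10.7-0.3)/4^2 = 2.6
t = 3 is in the deceleration phase (t > T/2).
p = pf - 0.5*a*(T-t)^2 = 10.7 - 0.5*2.6*1^2
= 9.4


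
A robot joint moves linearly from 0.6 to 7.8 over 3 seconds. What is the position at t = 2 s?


s = t/T = 2/3 = 0.6667
p(t) = p0 + (pf-p0)*s
= 0.6 + (7.8 - 0.6) * 0.6667
= 5.4


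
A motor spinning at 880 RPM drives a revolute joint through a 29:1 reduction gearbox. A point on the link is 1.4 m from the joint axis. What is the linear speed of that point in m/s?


omega_motor = 880 * 2*pi/60 = 92.1534 rad/s
omega_joint = omega_motor / 29 = 3.1777 rad/s
v = omega_joint * r = 3.1777 * 1.4
= 4.4488 m/s


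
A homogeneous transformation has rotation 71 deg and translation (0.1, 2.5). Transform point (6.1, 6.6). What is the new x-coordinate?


x' = cos(theta)*px - sin(theta)*py + tx
= 0.3256*6.1 - 0.9455*6.6 + 0.1
= -4.1545


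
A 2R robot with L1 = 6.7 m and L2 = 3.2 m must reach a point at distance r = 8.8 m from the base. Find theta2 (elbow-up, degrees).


cos(theta2) = (r^2 - L1^2 - L2^2) / (2*L1*L2)
cos(theta2) = (77.44 - 44.89 - 10.24) / 42.88
cos(theta2) = 0.520289
theta2 = 58.6483 degrees


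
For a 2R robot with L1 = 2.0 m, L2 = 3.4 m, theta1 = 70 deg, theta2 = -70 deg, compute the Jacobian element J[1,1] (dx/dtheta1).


J[1,1] = -L1*sin(t1) - L2*sin(t1+t2)
= -2.0*sin(70) - 3.4*sin(0)
= -1.8794


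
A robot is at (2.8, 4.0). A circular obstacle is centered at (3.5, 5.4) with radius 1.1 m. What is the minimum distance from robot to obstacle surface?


center_dist = sqrt((2.8-3.5)^2 + (4.0-5.4)^2)
= sqrt(0.49 + 1.96)
= 1.5652
min_dist = center_dist - radius = 1.5652 - 1.1 = 0.4652 m


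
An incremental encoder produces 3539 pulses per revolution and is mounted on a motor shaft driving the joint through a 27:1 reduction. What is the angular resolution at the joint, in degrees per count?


counts per rev = 3539
effective counts at joint = 3539 * 27 = 95553
resolution = 360 / 95553
= 0.0038 deg/count


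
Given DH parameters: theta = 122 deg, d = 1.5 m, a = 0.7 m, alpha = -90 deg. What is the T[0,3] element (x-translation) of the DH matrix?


T[0,3] = a * cos(theta)
= 0.7 * cos(122 deg)
= 0.7 * -0.5299
= -0.3709


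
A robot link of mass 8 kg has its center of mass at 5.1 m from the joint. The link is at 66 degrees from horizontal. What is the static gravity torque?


tau = m*g*L*cos(angle)
= 8 * 9.81 * 5.1 * cos(66 deg)
= 8 * 9.81 * 5.1 * 0.4067
= 162.7955 Nm


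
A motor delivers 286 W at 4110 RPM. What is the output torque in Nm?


omega = 4110 * 2*pi/60 = 430.3982 rad/s
tau = P / omega = 286 / 430.3982
= 0.6645 Nm


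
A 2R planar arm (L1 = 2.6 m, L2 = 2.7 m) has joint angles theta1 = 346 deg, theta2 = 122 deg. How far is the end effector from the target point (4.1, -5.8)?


End effector via forward kinematics:
x = L1*cos(t1) + L2*cos(t1+t2) = 1.6884
y = L1*sin(t1) + L2*sin(t1+t2) = 1.9389
Distance to target:
d = sqrt((4.1 - 1.6884)^2 + (-5.8 - 1.9389)^2)
= sqrt(5.8157 + 59.8899)
= 8.1059 m


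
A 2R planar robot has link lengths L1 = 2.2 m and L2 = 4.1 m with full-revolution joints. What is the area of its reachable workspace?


r_max = L1 + L2 = 6.3 m
r_min = |L1 - L2| = 1.9 m
Area = pi*(r_max^2 - r_min^2)
= pi*(39.69 - 3.61)
= pi * 36.08
= 113.3487 m^2


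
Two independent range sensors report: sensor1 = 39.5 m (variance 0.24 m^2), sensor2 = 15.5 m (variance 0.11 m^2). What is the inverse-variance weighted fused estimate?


w1 = (1/var1) / (1/var1 + 1/var2)
   = 4.1667 / (4.1667 + 9.0909) = 0.3143
w2 = 1 - w1 = 0.6857
fused = w1*s1 + w2*s2 = 12.4143 + 10.6286
= 23.0429 m


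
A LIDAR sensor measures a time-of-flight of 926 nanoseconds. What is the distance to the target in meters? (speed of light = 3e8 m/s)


tof = 926 ns = 9.26e-07 s
dist = c * tof / 2
= 3e8 * 9.26e-07 / 2
= 138.9 m


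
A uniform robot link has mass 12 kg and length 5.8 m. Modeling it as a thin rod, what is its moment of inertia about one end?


I = (1/3) * m * L^2
= (1/3) * 12 * 5.8^2
= 0.333333 * 12 * 33.64
= 134.56 kg*m^2


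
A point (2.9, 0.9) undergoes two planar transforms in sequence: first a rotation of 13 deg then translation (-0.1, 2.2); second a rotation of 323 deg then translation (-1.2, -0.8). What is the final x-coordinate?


After transform 1:
x1 = cos(13)*2.9 - sin(13)*0.9 + -0.1 = 2.5232
y1 = sin(13)*2.9 + cos(13)*0.9 + 2.2 = 3.7293
After transform 2:
x2 = cos(323)*2.5232 - sin(323)*3.7293 + -1.2
= 3.0595


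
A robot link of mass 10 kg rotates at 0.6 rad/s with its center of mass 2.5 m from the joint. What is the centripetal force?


F = m * omega^2 * r
= 10 * 0.6^2 * 2.5
= 10 * 0.36 * 2.5
= 9.0 N


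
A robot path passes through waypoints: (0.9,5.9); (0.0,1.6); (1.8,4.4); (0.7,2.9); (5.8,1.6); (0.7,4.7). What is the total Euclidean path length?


Segment lengths:
  seg1 = sqrt((-0.9)^2 + (-4.3)^2) = 4.3932
  seg2 = sqrt((1.8)^2 + (2.8)^2) = 3.3287
  seg3 = sqrt((-1.1)^2 + (-1.5)^2) = 1.8601
  seg4 = sqrt((5.1)^2 + (-1.3)^2) = 5.2631
  seg5 = sqrt((-5.1)^2 + (3.1)^2) = 5.9682
Total = 20.8133


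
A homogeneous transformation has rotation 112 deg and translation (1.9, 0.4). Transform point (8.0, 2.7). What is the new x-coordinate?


x' = cos(theta)*px - sin(theta)*py + tx
= -0.3746*8.0 - 0.9272*2.7 + 1.9
= -3.6002


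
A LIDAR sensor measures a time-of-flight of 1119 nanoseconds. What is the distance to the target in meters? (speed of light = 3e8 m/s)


tof = 1119 ns = 1.119e-06 s
dist = c * tof / 2
= 3e8 * 1.119e-06 / 2
= 167.85 m


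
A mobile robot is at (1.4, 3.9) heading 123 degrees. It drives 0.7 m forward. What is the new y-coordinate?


y_new = y0 + d*sin(theta)
= 3.9 + 0.7*sin(123)
= 3.9 + 0.5871
= 4.4871


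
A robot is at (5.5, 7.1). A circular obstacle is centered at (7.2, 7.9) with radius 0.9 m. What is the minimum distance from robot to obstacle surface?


center_dist = sqrt((5.5-7.2)^2 + (7.1-7.9)^2)
= sqrt(2.89 + 0.64)
= 1.8788
min_dist = center_dist - radius = 1.8788 - 0.9 = 0.9788 m


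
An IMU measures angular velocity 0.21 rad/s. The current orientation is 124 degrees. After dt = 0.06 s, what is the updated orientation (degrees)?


delta_theta = w * dt = 0.21 * 0.06 = 0.0126 rad
= 0.7219 deg
theta_new = 124 + 0.7219 = 124.7219 deg


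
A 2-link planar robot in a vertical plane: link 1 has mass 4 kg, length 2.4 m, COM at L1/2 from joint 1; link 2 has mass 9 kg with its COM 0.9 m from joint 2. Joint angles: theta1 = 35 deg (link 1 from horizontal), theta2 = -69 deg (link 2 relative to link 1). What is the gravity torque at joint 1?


Horizontal distance from joint 1 to link-1 COM:
  x_c1 = (L1/2)*cos(t1) = 1.2 * 0.8192 = 0.983 m
Horizontal distance from joint 1 to link-2 COM:
  x_c2 = L1*cos(t1) + Lc2*cos(t1+t2)
       = 2.4*0.8192 + 0.9*0.829 = 2.7121 m
tau1 = m1*g*x_c1 + m2*g*x_c2
     = 4*9.81*0.983 + 9*9.81*2.7121
     = 38.5722 + 239.4512
     = 278.0234 Nm


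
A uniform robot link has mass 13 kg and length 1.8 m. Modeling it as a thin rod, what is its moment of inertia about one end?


I = (1/3) * m * L^2
= (1/3) * 13 * 1.8^2
= 0.333333 * 13 * 3.24
= 14.04 kg*m^2


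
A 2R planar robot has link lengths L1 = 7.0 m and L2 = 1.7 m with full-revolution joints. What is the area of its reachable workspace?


r_max = L1 + L2 = 8.7 m
r_min = |L1 - L2| = 5.3 m
Area = pi*(r_max^2 - r_min^2)
= pi*(75.69 - 28.09)
= pi * 47.6
= 149.5398 m^2


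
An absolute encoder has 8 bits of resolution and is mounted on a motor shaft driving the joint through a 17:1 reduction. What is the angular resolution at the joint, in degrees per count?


counts = 2^8 = 256
effective counts at joint = 256 * 17 = 4352
resolution = 360 / 4352
= 0.0827 deg/count


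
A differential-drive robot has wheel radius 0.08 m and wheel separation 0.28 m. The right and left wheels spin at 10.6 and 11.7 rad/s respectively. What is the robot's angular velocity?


vR = r*wR = 0.08*10.6 = 0.848 m/s
vL = r*wL = 0.08*11.7 = 0.936 m/s
v = (vR+vL)/2 = 0.892 m/s
omega = (vR-vL)/L = -0.3143 rad/s
angular velocity = -0.3143 rad/s


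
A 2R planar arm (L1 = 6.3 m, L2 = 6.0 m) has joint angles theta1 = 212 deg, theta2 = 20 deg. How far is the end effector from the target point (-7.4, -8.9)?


End effector via forward kinematics:
x = L1*cos(t1) + L2*cos(t1+t2) = -9.0367
y = L1*sin(t1) + L2*sin(t1+t2) = -8.0666
Distance to target:
d = sqrt((-7.4 - -9.0367)^2 + (-8.9 - -8.0666)^2)
= sqrt(2.6787 + 0.6946)
= 1.8367 m


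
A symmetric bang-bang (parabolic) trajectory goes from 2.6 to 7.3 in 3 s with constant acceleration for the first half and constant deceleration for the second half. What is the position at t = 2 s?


Symmetric rest-to-rest: each phase covers (pf-p0)/2 in time T/2. 0.5*a*(T/2)^2 = (pf-p0)/2 => a = 4*(pf-p0)/T^2
a = 4*(7.3-2.6)/3^2 = 2.0889
t = 2 is in the deceleration phase (t > T/2).
p = pf - 0.5*a*(T-t)^2 = 7.3 - 0.5*2.0889*1^2
= 6.2556


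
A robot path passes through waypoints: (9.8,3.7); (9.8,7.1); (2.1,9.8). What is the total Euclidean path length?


Segment lengths:
  seg1 = sqrt((0.0)^2 + (3.4)^2) = 3.4
  seg2 = sqrt((-7.7)^2 + (2.7)^2) = 8.1597
Total = 11.5597


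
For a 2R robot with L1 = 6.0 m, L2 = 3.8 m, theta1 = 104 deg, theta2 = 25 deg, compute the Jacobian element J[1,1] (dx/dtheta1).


J[1,1] = -L1*sin(t1) - L2*sin(t1+t2)
= -6.0*sin(104) - 3.8*sin(129)
= -8.7749


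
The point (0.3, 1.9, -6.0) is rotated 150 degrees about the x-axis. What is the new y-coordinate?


Rotation about x-axis: y' = y*cos(theta) - z*sin(theta)
= 1.9 * -0.866 - -6.0 * 0.5
= 1.3546
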